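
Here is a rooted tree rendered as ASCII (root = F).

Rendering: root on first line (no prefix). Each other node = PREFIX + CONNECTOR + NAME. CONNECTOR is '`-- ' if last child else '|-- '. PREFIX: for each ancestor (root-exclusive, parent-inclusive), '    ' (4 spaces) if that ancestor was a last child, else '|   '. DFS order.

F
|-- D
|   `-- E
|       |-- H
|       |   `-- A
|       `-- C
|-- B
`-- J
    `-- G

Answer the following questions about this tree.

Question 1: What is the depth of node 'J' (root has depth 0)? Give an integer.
Path from root to J: F -> J
Depth = number of edges = 1

Answer: 1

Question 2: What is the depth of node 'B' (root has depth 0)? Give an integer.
Path from root to B: F -> B
Depth = number of edges = 1

Answer: 1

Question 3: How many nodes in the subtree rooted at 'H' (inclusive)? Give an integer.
Answer: 2

Derivation:
Subtree rooted at H contains: A, H
Count = 2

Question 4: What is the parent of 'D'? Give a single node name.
Answer: F

Derivation:
Scan adjacency: D appears as child of F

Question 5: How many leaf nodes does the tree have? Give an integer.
Leaves (nodes with no children): A, B, C, G

Answer: 4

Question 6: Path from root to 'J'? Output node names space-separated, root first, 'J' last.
Answer: F J

Derivation:
Walk down from root: F -> J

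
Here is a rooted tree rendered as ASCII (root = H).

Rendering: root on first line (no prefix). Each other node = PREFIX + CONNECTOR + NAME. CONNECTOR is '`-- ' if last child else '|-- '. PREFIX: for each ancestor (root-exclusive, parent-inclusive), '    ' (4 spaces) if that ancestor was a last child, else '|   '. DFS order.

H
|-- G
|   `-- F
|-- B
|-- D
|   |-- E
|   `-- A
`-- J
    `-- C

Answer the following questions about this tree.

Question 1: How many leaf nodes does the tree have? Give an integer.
Answer: 5

Derivation:
Leaves (nodes with no children): A, B, C, E, F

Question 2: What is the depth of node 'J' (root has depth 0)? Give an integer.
Answer: 1

Derivation:
Path from root to J: H -> J
Depth = number of edges = 1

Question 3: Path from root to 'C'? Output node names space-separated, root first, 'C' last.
Walk down from root: H -> J -> C

Answer: H J C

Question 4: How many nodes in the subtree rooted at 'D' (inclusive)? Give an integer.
Subtree rooted at D contains: A, D, E
Count = 3

Answer: 3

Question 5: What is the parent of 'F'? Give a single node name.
Answer: G

Derivation:
Scan adjacency: F appears as child of G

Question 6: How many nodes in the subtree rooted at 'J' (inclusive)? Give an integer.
Answer: 2

Derivation:
Subtree rooted at J contains: C, J
Count = 2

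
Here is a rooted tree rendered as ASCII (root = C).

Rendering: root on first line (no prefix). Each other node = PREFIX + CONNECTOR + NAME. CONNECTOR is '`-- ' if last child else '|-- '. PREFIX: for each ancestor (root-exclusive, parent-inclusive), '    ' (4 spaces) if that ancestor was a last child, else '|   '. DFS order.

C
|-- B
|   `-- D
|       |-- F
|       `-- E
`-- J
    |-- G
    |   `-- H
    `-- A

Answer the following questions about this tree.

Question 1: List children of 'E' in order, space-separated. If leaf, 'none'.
Answer: none

Derivation:
Node E's children (from adjacency): (leaf)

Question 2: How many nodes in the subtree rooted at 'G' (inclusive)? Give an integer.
Answer: 2

Derivation:
Subtree rooted at G contains: G, H
Count = 2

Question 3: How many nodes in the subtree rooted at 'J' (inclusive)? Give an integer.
Answer: 4

Derivation:
Subtree rooted at J contains: A, G, H, J
Count = 4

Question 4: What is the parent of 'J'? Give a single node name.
Scan adjacency: J appears as child of C

Answer: C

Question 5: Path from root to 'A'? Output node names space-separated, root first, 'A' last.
Answer: C J A

Derivation:
Walk down from root: C -> J -> A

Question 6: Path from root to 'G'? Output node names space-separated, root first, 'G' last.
Walk down from root: C -> J -> G

Answer: C J G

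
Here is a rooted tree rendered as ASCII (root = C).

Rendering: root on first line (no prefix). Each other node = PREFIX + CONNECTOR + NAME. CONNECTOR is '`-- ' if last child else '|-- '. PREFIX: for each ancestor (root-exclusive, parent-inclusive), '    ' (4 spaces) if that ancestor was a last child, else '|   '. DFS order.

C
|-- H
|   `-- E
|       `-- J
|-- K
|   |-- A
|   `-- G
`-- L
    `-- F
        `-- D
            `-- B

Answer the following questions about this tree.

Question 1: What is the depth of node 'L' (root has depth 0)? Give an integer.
Path from root to L: C -> L
Depth = number of edges = 1

Answer: 1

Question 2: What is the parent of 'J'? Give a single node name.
Scan adjacency: J appears as child of E

Answer: E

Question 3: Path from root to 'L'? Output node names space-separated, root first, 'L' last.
Answer: C L

Derivation:
Walk down from root: C -> L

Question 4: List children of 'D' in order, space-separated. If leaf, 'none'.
Answer: B

Derivation:
Node D's children (from adjacency): B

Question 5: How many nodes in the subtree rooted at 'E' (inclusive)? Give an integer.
Answer: 2

Derivation:
Subtree rooted at E contains: E, J
Count = 2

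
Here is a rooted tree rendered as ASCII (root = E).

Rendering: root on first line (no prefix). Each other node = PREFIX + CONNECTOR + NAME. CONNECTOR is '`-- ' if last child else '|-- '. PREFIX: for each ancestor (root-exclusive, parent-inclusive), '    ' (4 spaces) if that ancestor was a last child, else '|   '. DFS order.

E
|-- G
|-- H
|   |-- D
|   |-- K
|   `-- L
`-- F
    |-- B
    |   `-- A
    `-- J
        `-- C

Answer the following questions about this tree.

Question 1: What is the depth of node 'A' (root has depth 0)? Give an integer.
Answer: 3

Derivation:
Path from root to A: E -> F -> B -> A
Depth = number of edges = 3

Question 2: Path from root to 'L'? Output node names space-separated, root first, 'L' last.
Walk down from root: E -> H -> L

Answer: E H L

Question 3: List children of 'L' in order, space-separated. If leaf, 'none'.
Node L's children (from adjacency): (leaf)

Answer: none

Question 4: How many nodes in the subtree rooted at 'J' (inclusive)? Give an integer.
Answer: 2

Derivation:
Subtree rooted at J contains: C, J
Count = 2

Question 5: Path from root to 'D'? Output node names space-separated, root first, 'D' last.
Walk down from root: E -> H -> D

Answer: E H D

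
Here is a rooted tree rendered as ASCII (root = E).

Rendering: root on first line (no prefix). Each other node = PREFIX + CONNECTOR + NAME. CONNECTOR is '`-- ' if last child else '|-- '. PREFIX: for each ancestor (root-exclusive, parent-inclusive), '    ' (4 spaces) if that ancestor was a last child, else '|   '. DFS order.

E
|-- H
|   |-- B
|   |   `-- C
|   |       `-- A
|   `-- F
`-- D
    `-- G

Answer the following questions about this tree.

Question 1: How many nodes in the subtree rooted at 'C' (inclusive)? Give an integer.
Subtree rooted at C contains: A, C
Count = 2

Answer: 2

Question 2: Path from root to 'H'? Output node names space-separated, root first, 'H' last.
Walk down from root: E -> H

Answer: E H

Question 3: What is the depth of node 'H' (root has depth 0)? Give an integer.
Answer: 1

Derivation:
Path from root to H: E -> H
Depth = number of edges = 1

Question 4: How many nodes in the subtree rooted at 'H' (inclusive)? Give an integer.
Answer: 5

Derivation:
Subtree rooted at H contains: A, B, C, F, H
Count = 5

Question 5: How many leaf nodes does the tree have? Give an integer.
Leaves (nodes with no children): A, F, G

Answer: 3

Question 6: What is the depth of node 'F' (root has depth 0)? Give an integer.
Answer: 2

Derivation:
Path from root to F: E -> H -> F
Depth = number of edges = 2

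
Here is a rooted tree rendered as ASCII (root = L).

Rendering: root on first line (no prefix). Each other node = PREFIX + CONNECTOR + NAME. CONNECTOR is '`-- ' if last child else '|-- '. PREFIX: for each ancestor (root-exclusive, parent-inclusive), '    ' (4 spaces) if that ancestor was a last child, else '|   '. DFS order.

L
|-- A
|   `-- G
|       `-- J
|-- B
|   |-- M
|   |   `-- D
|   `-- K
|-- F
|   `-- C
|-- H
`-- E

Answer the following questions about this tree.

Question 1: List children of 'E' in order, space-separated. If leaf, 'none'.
Node E's children (from adjacency): (leaf)

Answer: none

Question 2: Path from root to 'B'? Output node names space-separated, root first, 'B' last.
Walk down from root: L -> B

Answer: L B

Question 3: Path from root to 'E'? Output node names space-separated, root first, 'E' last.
Answer: L E

Derivation:
Walk down from root: L -> E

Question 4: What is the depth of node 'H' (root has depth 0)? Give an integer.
Answer: 1

Derivation:
Path from root to H: L -> H
Depth = number of edges = 1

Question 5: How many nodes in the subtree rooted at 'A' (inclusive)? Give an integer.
Answer: 3

Derivation:
Subtree rooted at A contains: A, G, J
Count = 3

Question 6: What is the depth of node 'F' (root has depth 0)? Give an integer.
Path from root to F: L -> F
Depth = number of edges = 1

Answer: 1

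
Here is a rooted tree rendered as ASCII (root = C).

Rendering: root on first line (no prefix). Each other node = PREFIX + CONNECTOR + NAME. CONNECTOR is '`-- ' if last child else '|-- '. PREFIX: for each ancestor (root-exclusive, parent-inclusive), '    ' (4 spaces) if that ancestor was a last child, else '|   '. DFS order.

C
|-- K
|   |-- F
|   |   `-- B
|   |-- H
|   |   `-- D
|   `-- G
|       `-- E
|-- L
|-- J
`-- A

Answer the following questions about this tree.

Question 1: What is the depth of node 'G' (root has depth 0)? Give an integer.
Answer: 2

Derivation:
Path from root to G: C -> K -> G
Depth = number of edges = 2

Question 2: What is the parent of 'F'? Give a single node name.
Scan adjacency: F appears as child of K

Answer: K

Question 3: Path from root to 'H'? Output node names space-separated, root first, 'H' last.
Answer: C K H

Derivation:
Walk down from root: C -> K -> H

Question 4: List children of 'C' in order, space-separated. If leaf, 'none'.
Answer: K L J A

Derivation:
Node C's children (from adjacency): K, L, J, A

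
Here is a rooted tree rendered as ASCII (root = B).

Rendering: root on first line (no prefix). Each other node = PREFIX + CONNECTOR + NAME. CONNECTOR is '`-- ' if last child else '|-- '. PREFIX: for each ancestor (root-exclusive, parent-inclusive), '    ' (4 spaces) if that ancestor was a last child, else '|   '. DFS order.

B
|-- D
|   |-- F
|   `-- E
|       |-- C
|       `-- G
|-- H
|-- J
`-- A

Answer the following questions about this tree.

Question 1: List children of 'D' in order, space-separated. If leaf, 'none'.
Answer: F E

Derivation:
Node D's children (from adjacency): F, E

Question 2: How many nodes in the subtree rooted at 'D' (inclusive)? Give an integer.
Answer: 5

Derivation:
Subtree rooted at D contains: C, D, E, F, G
Count = 5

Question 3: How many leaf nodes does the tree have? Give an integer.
Answer: 6

Derivation:
Leaves (nodes with no children): A, C, F, G, H, J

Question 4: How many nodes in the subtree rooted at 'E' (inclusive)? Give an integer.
Subtree rooted at E contains: C, E, G
Count = 3

Answer: 3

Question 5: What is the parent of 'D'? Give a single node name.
Scan adjacency: D appears as child of B

Answer: B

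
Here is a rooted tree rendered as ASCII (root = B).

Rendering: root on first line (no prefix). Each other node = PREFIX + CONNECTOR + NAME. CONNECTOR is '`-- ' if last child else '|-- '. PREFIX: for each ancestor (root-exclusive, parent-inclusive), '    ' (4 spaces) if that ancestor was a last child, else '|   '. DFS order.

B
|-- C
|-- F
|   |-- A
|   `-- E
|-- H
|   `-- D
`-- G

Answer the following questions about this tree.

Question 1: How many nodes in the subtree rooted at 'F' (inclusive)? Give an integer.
Answer: 3

Derivation:
Subtree rooted at F contains: A, E, F
Count = 3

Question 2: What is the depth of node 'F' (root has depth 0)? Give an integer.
Path from root to F: B -> F
Depth = number of edges = 1

Answer: 1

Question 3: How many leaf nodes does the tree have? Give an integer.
Leaves (nodes with no children): A, C, D, E, G

Answer: 5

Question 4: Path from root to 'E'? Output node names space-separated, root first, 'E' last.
Walk down from root: B -> F -> E

Answer: B F E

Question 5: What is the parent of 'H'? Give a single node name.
Answer: B

Derivation:
Scan adjacency: H appears as child of B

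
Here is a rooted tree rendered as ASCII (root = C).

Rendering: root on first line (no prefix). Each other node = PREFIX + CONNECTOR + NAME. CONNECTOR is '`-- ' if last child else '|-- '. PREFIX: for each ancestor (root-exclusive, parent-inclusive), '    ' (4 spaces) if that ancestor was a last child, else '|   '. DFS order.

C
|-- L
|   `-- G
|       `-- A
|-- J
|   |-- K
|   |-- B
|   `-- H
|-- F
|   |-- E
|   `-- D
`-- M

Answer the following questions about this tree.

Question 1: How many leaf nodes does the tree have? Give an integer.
Answer: 7

Derivation:
Leaves (nodes with no children): A, B, D, E, H, K, M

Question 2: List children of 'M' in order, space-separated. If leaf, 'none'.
Node M's children (from adjacency): (leaf)

Answer: none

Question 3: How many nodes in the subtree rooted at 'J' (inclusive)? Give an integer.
Subtree rooted at J contains: B, H, J, K
Count = 4

Answer: 4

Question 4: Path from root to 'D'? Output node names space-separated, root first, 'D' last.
Answer: C F D

Derivation:
Walk down from root: C -> F -> D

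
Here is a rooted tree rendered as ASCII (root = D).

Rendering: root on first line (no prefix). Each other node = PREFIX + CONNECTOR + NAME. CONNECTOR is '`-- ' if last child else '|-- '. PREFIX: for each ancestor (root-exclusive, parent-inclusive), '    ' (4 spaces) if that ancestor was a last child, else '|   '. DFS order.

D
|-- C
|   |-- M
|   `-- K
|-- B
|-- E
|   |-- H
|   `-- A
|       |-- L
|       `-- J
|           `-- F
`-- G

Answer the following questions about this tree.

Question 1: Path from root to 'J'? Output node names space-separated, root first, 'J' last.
Walk down from root: D -> E -> A -> J

Answer: D E A J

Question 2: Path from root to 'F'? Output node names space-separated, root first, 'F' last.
Walk down from root: D -> E -> A -> J -> F

Answer: D E A J F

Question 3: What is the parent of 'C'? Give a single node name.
Scan adjacency: C appears as child of D

Answer: D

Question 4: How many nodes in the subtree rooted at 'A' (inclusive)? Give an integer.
Subtree rooted at A contains: A, F, J, L
Count = 4

Answer: 4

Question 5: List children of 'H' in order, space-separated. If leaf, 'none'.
Node H's children (from adjacency): (leaf)

Answer: none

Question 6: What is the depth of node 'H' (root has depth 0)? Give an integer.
Path from root to H: D -> E -> H
Depth = number of edges = 2

Answer: 2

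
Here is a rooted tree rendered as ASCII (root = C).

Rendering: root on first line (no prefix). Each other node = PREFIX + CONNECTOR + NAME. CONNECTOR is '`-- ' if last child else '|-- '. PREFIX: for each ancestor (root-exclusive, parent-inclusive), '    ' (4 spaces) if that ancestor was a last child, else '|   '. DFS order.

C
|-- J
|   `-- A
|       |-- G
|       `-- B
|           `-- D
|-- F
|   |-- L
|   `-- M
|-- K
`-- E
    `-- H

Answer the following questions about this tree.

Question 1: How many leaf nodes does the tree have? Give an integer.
Leaves (nodes with no children): D, G, H, K, L, M

Answer: 6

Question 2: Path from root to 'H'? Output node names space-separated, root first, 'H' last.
Walk down from root: C -> E -> H

Answer: C E H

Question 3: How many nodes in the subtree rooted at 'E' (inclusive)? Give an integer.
Subtree rooted at E contains: E, H
Count = 2

Answer: 2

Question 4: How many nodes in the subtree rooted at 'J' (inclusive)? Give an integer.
Subtree rooted at J contains: A, B, D, G, J
Count = 5

Answer: 5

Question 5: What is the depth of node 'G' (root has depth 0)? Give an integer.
Path from root to G: C -> J -> A -> G
Depth = number of edges = 3

Answer: 3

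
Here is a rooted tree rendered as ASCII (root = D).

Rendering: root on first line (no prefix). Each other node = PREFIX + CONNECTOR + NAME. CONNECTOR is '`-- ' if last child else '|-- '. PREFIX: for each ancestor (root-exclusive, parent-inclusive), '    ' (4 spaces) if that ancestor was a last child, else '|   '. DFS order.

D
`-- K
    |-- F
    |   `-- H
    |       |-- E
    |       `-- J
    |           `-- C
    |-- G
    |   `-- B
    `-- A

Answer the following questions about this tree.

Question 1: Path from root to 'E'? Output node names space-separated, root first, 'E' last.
Answer: D K F H E

Derivation:
Walk down from root: D -> K -> F -> H -> E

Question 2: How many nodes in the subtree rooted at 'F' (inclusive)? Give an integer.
Answer: 5

Derivation:
Subtree rooted at F contains: C, E, F, H, J
Count = 5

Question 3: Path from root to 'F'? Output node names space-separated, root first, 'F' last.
Walk down from root: D -> K -> F

Answer: D K F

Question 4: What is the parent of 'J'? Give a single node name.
Answer: H

Derivation:
Scan adjacency: J appears as child of H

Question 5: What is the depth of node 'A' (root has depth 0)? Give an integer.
Path from root to A: D -> K -> A
Depth = number of edges = 2

Answer: 2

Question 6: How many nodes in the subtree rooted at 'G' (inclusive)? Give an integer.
Answer: 2

Derivation:
Subtree rooted at G contains: B, G
Count = 2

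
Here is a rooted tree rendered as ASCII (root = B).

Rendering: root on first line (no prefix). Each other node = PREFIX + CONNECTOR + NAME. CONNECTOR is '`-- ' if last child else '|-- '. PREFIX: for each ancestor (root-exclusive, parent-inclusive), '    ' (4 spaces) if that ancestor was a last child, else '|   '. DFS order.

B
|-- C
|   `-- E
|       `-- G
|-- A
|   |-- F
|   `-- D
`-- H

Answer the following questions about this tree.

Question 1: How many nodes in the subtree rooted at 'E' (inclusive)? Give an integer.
Subtree rooted at E contains: E, G
Count = 2

Answer: 2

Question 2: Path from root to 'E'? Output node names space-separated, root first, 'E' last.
Walk down from root: B -> C -> E

Answer: B C E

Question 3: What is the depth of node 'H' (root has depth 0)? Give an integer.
Path from root to H: B -> H
Depth = number of edges = 1

Answer: 1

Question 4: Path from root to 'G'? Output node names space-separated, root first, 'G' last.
Answer: B C E G

Derivation:
Walk down from root: B -> C -> E -> G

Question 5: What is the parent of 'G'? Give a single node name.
Scan adjacency: G appears as child of E

Answer: E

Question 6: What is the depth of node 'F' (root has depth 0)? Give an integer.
Path from root to F: B -> A -> F
Depth = number of edges = 2

Answer: 2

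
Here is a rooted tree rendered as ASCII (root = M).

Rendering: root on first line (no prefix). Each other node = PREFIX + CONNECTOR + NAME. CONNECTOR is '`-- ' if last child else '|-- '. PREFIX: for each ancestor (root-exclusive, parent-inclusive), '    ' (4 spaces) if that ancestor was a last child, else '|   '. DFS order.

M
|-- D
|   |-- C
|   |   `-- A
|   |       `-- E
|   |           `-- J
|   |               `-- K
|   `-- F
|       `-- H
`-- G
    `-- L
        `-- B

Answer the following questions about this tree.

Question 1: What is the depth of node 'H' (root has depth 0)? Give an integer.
Answer: 3

Derivation:
Path from root to H: M -> D -> F -> H
Depth = number of edges = 3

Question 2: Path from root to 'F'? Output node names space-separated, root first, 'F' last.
Answer: M D F

Derivation:
Walk down from root: M -> D -> F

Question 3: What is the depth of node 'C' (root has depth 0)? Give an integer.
Path from root to C: M -> D -> C
Depth = number of edges = 2

Answer: 2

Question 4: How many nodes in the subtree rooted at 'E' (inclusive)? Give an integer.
Subtree rooted at E contains: E, J, K
Count = 3

Answer: 3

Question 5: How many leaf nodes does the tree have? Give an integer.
Leaves (nodes with no children): B, H, K

Answer: 3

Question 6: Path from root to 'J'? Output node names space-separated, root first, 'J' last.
Walk down from root: M -> D -> C -> A -> E -> J

Answer: M D C A E J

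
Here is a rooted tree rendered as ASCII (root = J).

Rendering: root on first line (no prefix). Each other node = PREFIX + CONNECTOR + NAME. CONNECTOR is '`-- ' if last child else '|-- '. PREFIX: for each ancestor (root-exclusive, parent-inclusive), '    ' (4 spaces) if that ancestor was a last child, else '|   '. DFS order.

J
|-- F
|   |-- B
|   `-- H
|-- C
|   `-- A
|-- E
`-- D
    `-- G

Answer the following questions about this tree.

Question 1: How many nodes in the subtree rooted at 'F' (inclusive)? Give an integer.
Subtree rooted at F contains: B, F, H
Count = 3

Answer: 3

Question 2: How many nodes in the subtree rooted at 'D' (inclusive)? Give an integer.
Answer: 2

Derivation:
Subtree rooted at D contains: D, G
Count = 2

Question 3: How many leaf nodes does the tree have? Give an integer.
Leaves (nodes with no children): A, B, E, G, H

Answer: 5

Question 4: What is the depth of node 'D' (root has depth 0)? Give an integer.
Answer: 1

Derivation:
Path from root to D: J -> D
Depth = number of edges = 1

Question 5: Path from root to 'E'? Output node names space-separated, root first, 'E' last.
Answer: J E

Derivation:
Walk down from root: J -> E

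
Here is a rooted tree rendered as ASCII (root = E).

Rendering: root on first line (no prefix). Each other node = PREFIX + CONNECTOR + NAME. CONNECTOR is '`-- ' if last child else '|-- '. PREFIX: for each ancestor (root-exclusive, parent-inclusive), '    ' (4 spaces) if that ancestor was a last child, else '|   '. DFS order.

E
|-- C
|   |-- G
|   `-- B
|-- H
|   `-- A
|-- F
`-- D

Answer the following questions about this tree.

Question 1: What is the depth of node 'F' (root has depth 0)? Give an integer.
Path from root to F: E -> F
Depth = number of edges = 1

Answer: 1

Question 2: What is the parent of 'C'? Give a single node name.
Scan adjacency: C appears as child of E

Answer: E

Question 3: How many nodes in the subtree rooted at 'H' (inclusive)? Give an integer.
Answer: 2

Derivation:
Subtree rooted at H contains: A, H
Count = 2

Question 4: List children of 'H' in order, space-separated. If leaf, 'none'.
Answer: A

Derivation:
Node H's children (from adjacency): A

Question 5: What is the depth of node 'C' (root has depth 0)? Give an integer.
Answer: 1

Derivation:
Path from root to C: E -> C
Depth = number of edges = 1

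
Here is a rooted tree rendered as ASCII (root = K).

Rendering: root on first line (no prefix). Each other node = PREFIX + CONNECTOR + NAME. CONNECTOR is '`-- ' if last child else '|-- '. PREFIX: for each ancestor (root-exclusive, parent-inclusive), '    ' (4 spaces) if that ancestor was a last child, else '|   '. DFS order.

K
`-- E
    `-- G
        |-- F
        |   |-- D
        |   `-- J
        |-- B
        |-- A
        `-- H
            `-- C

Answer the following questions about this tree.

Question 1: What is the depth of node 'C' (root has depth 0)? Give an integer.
Path from root to C: K -> E -> G -> H -> C
Depth = number of edges = 4

Answer: 4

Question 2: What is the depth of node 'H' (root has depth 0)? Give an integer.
Answer: 3

Derivation:
Path from root to H: K -> E -> G -> H
Depth = number of edges = 3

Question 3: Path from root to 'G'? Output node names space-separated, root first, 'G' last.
Answer: K E G

Derivation:
Walk down from root: K -> E -> G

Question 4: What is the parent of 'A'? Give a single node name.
Scan adjacency: A appears as child of G

Answer: G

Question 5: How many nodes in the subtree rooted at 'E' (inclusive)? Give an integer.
Answer: 9

Derivation:
Subtree rooted at E contains: A, B, C, D, E, F, G, H, J
Count = 9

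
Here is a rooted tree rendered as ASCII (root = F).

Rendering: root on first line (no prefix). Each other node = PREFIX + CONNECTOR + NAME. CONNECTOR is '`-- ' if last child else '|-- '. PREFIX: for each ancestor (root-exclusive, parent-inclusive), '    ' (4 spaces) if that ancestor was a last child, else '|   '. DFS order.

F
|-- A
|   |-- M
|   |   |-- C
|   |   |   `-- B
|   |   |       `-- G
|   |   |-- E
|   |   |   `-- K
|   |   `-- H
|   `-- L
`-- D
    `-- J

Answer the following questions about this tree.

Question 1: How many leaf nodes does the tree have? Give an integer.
Leaves (nodes with no children): G, H, J, K, L

Answer: 5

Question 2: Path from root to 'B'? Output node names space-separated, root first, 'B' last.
Answer: F A M C B

Derivation:
Walk down from root: F -> A -> M -> C -> B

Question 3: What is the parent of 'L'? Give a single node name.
Answer: A

Derivation:
Scan adjacency: L appears as child of A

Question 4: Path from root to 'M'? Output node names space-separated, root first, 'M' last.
Walk down from root: F -> A -> M

Answer: F A M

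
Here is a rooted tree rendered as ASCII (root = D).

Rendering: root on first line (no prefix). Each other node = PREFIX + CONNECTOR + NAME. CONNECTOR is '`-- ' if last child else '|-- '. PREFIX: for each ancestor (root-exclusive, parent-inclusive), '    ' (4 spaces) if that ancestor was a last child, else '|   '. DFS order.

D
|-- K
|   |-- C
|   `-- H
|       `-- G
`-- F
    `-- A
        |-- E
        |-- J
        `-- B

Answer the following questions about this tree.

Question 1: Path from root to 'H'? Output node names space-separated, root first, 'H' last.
Walk down from root: D -> K -> H

Answer: D K H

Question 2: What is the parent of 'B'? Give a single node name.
Scan adjacency: B appears as child of A

Answer: A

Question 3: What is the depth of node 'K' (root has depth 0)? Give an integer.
Answer: 1

Derivation:
Path from root to K: D -> K
Depth = number of edges = 1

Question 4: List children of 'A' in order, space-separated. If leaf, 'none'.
Node A's children (from adjacency): E, J, B

Answer: E J B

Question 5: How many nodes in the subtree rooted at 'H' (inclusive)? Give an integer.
Subtree rooted at H contains: G, H
Count = 2

Answer: 2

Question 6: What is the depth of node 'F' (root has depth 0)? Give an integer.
Path from root to F: D -> F
Depth = number of edges = 1

Answer: 1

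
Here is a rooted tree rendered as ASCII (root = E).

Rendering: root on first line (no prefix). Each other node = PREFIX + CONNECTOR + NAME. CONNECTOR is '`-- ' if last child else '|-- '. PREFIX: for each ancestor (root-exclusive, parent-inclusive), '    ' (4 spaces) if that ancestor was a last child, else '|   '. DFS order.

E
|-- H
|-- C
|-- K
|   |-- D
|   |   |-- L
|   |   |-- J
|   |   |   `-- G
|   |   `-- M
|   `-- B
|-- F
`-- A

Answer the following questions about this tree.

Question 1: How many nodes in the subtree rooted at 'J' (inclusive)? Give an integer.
Answer: 2

Derivation:
Subtree rooted at J contains: G, J
Count = 2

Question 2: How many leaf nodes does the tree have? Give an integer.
Leaves (nodes with no children): A, B, C, F, G, H, L, M

Answer: 8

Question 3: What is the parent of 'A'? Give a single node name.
Answer: E

Derivation:
Scan adjacency: A appears as child of E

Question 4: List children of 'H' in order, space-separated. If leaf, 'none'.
Node H's children (from adjacency): (leaf)

Answer: none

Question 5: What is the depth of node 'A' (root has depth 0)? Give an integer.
Path from root to A: E -> A
Depth = number of edges = 1

Answer: 1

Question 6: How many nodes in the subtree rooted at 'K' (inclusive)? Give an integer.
Subtree rooted at K contains: B, D, G, J, K, L, M
Count = 7

Answer: 7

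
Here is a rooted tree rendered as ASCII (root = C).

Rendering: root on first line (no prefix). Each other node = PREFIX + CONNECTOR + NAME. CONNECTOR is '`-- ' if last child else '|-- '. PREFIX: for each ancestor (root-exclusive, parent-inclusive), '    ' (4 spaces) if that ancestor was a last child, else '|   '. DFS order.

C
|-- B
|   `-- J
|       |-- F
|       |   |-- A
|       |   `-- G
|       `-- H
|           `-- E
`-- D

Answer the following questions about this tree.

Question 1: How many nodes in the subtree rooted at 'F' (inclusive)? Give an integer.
Subtree rooted at F contains: A, F, G
Count = 3

Answer: 3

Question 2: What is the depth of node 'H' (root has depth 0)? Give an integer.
Path from root to H: C -> B -> J -> H
Depth = number of edges = 3

Answer: 3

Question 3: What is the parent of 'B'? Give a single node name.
Scan adjacency: B appears as child of C

Answer: C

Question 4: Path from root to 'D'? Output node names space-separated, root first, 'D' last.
Walk down from root: C -> D

Answer: C D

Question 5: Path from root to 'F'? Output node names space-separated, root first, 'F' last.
Walk down from root: C -> B -> J -> F

Answer: C B J F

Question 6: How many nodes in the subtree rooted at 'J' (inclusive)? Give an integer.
Answer: 6

Derivation:
Subtree rooted at J contains: A, E, F, G, H, J
Count = 6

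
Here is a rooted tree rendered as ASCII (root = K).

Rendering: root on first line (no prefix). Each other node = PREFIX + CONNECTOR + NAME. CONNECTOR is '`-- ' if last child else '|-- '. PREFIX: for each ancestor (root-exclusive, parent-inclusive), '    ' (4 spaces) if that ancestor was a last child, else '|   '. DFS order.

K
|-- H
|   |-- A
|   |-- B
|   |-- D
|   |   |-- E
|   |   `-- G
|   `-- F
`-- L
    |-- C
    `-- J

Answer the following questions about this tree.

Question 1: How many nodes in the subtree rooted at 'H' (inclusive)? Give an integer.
Answer: 7

Derivation:
Subtree rooted at H contains: A, B, D, E, F, G, H
Count = 7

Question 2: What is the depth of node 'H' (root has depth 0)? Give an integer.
Path from root to H: K -> H
Depth = number of edges = 1

Answer: 1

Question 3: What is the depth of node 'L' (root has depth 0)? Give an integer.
Path from root to L: K -> L
Depth = number of edges = 1

Answer: 1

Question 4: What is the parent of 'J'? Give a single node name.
Answer: L

Derivation:
Scan adjacency: J appears as child of L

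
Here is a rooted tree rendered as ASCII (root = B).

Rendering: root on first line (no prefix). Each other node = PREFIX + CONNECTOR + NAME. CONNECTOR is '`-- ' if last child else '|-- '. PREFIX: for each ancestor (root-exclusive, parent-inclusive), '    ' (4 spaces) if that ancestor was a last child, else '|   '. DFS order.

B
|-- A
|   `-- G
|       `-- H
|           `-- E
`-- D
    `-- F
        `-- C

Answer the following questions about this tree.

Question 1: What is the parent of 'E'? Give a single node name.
Answer: H

Derivation:
Scan adjacency: E appears as child of H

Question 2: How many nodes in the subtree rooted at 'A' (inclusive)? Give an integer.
Subtree rooted at A contains: A, E, G, H
Count = 4

Answer: 4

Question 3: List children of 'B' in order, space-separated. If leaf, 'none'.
Node B's children (from adjacency): A, D

Answer: A D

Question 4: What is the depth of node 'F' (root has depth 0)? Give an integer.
Path from root to F: B -> D -> F
Depth = number of edges = 2

Answer: 2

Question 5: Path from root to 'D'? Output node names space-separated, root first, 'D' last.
Answer: B D

Derivation:
Walk down from root: B -> D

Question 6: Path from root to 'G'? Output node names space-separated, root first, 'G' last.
Walk down from root: B -> A -> G

Answer: B A G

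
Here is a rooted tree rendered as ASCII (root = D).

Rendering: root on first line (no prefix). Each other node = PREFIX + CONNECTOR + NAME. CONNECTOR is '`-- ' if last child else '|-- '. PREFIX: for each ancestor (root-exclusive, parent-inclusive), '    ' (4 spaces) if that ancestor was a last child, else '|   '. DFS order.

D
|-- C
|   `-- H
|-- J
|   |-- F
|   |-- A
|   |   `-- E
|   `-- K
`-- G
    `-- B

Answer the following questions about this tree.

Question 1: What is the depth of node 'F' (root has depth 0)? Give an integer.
Path from root to F: D -> J -> F
Depth = number of edges = 2

Answer: 2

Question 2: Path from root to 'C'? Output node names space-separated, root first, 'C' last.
Answer: D C

Derivation:
Walk down from root: D -> C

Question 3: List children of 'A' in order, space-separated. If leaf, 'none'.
Node A's children (from adjacency): E

Answer: E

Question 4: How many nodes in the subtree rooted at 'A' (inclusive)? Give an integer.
Subtree rooted at A contains: A, E
Count = 2

Answer: 2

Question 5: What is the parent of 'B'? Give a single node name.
Answer: G

Derivation:
Scan adjacency: B appears as child of G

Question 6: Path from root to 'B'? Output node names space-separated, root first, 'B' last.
Answer: D G B

Derivation:
Walk down from root: D -> G -> B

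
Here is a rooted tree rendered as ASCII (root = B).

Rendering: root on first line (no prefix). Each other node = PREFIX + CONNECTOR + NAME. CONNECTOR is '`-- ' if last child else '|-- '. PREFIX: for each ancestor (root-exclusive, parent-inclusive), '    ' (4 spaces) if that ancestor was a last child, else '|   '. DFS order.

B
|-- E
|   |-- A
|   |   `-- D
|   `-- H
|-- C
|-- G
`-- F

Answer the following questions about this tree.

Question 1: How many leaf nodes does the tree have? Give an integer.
Answer: 5

Derivation:
Leaves (nodes with no children): C, D, F, G, H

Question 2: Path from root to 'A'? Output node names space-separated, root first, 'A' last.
Walk down from root: B -> E -> A

Answer: B E A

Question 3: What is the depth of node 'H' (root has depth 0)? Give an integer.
Path from root to H: B -> E -> H
Depth = number of edges = 2

Answer: 2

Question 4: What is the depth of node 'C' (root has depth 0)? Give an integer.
Path from root to C: B -> C
Depth = number of edges = 1

Answer: 1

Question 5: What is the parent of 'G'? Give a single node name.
Scan adjacency: G appears as child of B

Answer: B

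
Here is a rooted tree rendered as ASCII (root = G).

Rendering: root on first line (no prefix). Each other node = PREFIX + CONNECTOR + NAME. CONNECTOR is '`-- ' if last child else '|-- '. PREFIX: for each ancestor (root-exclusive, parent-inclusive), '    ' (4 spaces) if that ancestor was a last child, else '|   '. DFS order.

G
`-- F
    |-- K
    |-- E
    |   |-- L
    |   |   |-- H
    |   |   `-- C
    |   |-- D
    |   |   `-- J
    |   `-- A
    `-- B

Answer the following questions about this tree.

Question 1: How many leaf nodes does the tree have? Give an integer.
Answer: 6

Derivation:
Leaves (nodes with no children): A, B, C, H, J, K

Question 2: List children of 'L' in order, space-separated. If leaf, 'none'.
Answer: H C

Derivation:
Node L's children (from adjacency): H, C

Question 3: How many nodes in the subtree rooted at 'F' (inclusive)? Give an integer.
Answer: 10

Derivation:
Subtree rooted at F contains: A, B, C, D, E, F, H, J, K, L
Count = 10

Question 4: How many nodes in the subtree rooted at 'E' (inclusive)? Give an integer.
Answer: 7

Derivation:
Subtree rooted at E contains: A, C, D, E, H, J, L
Count = 7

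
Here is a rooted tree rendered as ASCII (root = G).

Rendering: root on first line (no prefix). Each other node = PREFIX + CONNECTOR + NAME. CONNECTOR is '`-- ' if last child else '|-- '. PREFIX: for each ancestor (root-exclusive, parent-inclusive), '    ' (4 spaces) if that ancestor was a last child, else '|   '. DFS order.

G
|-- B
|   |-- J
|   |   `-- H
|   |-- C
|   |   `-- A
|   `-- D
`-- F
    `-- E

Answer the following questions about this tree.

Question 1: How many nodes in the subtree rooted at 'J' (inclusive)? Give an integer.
Answer: 2

Derivation:
Subtree rooted at J contains: H, J
Count = 2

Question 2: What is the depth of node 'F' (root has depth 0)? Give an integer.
Path from root to F: G -> F
Depth = number of edges = 1

Answer: 1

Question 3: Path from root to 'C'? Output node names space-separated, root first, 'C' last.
Answer: G B C

Derivation:
Walk down from root: G -> B -> C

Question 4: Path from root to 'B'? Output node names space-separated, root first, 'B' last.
Walk down from root: G -> B

Answer: G B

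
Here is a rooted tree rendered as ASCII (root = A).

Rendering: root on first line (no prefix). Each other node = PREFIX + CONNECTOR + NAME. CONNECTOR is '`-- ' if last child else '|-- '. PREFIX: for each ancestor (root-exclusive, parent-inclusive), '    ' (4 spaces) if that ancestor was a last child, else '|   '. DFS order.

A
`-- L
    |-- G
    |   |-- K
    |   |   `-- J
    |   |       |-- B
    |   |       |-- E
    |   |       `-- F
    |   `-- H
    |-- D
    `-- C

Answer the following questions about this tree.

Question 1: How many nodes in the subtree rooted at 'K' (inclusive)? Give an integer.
Subtree rooted at K contains: B, E, F, J, K
Count = 5

Answer: 5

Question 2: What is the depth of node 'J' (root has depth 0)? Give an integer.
Answer: 4

Derivation:
Path from root to J: A -> L -> G -> K -> J
Depth = number of edges = 4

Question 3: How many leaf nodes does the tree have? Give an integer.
Answer: 6

Derivation:
Leaves (nodes with no children): B, C, D, E, F, H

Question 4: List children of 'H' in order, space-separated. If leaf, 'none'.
Answer: none

Derivation:
Node H's children (from adjacency): (leaf)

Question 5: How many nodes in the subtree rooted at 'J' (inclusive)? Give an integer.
Answer: 4

Derivation:
Subtree rooted at J contains: B, E, F, J
Count = 4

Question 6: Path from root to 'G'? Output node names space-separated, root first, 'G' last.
Walk down from root: A -> L -> G

Answer: A L G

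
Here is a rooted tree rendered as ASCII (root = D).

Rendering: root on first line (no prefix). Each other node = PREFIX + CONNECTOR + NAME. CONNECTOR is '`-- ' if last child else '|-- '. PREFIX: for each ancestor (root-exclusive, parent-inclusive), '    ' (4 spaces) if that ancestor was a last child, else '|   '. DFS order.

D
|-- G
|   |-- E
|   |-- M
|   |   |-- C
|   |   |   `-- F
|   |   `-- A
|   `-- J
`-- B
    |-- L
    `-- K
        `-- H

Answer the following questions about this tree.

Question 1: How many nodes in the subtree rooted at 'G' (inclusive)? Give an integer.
Subtree rooted at G contains: A, C, E, F, G, J, M
Count = 7

Answer: 7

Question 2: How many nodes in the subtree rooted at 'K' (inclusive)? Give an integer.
Subtree rooted at K contains: H, K
Count = 2

Answer: 2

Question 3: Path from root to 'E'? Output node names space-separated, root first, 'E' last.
Walk down from root: D -> G -> E

Answer: D G E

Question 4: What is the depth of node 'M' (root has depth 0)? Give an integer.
Path from root to M: D -> G -> M
Depth = number of edges = 2

Answer: 2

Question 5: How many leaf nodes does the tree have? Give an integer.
Answer: 6

Derivation:
Leaves (nodes with no children): A, E, F, H, J, L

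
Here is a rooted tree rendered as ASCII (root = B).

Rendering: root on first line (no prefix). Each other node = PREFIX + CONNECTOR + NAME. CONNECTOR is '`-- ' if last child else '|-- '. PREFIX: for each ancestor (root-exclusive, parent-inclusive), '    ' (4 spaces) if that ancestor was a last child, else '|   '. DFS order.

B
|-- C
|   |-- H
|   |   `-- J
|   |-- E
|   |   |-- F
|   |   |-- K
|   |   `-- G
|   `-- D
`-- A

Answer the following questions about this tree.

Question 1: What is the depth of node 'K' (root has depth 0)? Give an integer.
Path from root to K: B -> C -> E -> K
Depth = number of edges = 3

Answer: 3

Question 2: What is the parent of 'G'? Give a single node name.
Scan adjacency: G appears as child of E

Answer: E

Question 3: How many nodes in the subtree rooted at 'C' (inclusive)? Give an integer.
Answer: 8

Derivation:
Subtree rooted at C contains: C, D, E, F, G, H, J, K
Count = 8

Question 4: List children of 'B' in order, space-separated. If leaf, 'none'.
Node B's children (from adjacency): C, A

Answer: C A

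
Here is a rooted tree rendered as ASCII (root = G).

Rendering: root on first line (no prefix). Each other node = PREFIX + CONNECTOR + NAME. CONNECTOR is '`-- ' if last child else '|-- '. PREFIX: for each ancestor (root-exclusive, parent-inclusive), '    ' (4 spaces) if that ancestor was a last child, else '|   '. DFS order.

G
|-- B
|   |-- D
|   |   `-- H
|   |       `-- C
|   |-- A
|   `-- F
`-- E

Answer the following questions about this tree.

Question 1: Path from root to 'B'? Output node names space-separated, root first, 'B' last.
Answer: G B

Derivation:
Walk down from root: G -> B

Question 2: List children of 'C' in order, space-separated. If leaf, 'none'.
Node C's children (from adjacency): (leaf)

Answer: none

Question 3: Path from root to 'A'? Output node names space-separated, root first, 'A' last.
Answer: G B A

Derivation:
Walk down from root: G -> B -> A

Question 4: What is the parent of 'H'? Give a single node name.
Answer: D

Derivation:
Scan adjacency: H appears as child of D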